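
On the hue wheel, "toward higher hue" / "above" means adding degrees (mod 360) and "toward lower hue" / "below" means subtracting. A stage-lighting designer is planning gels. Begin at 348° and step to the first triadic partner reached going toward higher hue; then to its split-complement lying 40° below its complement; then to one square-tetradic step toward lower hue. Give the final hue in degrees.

+120° (triadic ↑): 348 + 120 = 468 → 468 − 360 = 108°
+140° (split-comp 40° ↓): 108 + 140 = 248°
−90° (square ↓): 248 − 90 = 158°

158°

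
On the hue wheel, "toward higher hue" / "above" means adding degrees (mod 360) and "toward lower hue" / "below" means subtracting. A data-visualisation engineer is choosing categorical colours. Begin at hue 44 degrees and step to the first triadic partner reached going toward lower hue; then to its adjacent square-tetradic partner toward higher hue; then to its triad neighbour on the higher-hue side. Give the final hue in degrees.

−120° (triadic ↓): 44 − 120 = -76 → -76 + 360 = 284°
+90° (square ↑): 284 + 90 = 374 → 374 − 360 = 14°
+120° (triadic ↑): 14 + 120 = 134°

134°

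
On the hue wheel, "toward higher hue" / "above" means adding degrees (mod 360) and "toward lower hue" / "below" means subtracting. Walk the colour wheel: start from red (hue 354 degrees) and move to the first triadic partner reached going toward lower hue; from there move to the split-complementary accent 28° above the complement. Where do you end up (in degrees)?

354 − 120 = 234°   (triadic ↓)
234 + 208 = 442 → 442 − 360 = 82°   (split-comp 28° ↑)

82°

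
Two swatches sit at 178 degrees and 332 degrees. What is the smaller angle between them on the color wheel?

|178 − 332| = 154.
154 ≤ 180, so the shorter arc is 154°.

154°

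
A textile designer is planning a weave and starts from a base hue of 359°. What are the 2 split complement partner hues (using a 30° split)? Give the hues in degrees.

Split-complementary hues sit 30° either side of the complement.
Complement of 359°: 359 + 180 = 539 → 539 − 360 = 179°
179 − 30 = 149°
179 + 30 = 209°

149° and 209°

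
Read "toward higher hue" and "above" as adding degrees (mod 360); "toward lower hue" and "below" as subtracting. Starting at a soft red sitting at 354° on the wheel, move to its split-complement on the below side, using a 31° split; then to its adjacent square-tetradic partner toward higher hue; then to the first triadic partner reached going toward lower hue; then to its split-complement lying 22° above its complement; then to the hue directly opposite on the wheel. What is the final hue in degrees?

354 + 149 = 503 → 503 − 360 = 143°   (split-comp 31° ↓)
143 + 90 = 233°   (square ↑)
233 − 120 = 113°   (triadic ↓)
113 + 202 = 315°   (split-comp 22° ↑)
315 + 180 = 495 → 495 − 360 = 135°   (complement)

135°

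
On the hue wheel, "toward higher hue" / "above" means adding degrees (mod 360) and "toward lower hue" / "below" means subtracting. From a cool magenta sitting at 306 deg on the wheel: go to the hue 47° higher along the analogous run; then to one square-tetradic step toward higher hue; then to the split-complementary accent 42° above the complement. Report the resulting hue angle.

+47° (analog 47° ↑): 306 + 47 = 353°
+90° (square ↑): 353 + 90 = 443 → 443 − 360 = 83°
+222° (split-comp 42° ↑): 83 + 222 = 305°

305°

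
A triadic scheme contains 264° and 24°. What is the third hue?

A triad spaces three hues 120° apart.
The full set is {24°, 144°, 264°}.

144°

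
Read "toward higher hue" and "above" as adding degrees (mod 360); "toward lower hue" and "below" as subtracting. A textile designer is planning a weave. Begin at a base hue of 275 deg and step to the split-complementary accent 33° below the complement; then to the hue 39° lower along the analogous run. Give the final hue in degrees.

23°

split-comp 33° ↓ +147°: 275 + 147 = 422 → 422 − 360 = 62°
analog 39° ↓ −39°: 62 − 39 = 23°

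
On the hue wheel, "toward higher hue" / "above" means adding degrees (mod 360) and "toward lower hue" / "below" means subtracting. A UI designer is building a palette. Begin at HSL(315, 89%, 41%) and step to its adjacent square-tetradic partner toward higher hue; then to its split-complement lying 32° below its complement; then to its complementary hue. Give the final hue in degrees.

315 + 90 = 405 → 405 − 360 = 45°   (square ↑)
45 + 148 = 193°   (split-comp 32° ↓)
193 + 180 = 373 → 373 − 360 = 13°   (complement)

13°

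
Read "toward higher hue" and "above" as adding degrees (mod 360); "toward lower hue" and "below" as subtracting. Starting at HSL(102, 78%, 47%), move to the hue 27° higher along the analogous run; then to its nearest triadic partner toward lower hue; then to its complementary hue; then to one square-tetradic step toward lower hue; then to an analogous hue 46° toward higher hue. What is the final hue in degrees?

145°

+27° (analog 27° ↑): 102 + 27 = 129°
−120° (triadic ↓): 129 − 120 = 9°
+180° (complement): 9 + 180 = 189°
−90° (square ↓): 189 − 90 = 99°
+46° (analog 46° ↑): 99 + 46 = 145°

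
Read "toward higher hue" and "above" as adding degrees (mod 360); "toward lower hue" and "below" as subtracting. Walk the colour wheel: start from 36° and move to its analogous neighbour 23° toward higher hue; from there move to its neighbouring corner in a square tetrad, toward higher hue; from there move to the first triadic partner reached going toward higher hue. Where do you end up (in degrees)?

analog 23° ↑ +23°: 36 + 23 = 59°
square ↑ +90°: 59 + 90 = 149°
triadic ↑ +120°: 149 + 120 = 269°

269°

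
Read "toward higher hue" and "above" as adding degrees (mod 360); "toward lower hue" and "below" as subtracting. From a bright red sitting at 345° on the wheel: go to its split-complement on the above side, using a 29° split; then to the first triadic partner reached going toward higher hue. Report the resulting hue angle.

split-comp 29° ↑ +209°: 345 + 209 = 554 → 554 − 360 = 194°
triadic ↑ +120°: 194 + 120 = 314°

314°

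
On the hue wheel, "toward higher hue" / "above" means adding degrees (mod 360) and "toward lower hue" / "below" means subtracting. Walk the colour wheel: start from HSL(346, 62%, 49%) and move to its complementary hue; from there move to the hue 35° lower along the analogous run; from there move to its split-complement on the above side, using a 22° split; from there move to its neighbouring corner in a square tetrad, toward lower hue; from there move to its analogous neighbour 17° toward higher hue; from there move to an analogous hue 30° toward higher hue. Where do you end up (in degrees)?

+180° (complement): 346 + 180 = 526 → 526 − 360 = 166°
−35° (analog 35° ↓): 166 − 35 = 131°
+202° (split-comp 22° ↑): 131 + 202 = 333°
−90° (square ↓): 333 − 90 = 243°
+17° (analog 17° ↑): 243 + 17 = 260°
+30° (analog 30° ↑): 260 + 30 = 290°

290°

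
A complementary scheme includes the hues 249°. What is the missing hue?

69°

The complement sits 180° across the wheel.
The full set through 249° is {69°, 249°}.
Given {249°}, the missing hue is 69°.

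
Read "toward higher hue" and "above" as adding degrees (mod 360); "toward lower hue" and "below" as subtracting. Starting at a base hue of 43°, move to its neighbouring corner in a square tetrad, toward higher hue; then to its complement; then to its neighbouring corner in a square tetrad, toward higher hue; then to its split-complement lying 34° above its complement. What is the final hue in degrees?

square ↑ +90°: 43 + 90 = 133°
complement +180°: 133 + 180 = 313°
square ↑ +90°: 313 + 90 = 403 → 403 − 360 = 43°
split-comp 34° ↑ +214°: 43 + 214 = 257°

257°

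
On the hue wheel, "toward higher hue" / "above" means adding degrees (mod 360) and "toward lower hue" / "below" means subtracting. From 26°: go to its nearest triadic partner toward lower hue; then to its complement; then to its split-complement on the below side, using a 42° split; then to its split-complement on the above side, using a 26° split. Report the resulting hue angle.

−120° (triadic ↓): 26 − 120 = -94 → -94 + 360 = 266°
+180° (complement): 266 + 180 = 446 → 446 − 360 = 86°
+138° (split-comp 42° ↓): 86 + 138 = 224°
+206° (split-comp 26° ↑): 224 + 206 = 430 → 430 − 360 = 70°

70°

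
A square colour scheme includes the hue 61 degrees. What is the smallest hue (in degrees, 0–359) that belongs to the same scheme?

A square tetradic scheme places four hues every 90°.
The full set through 61° is {61°, 151°, 241°, 331°}.

61°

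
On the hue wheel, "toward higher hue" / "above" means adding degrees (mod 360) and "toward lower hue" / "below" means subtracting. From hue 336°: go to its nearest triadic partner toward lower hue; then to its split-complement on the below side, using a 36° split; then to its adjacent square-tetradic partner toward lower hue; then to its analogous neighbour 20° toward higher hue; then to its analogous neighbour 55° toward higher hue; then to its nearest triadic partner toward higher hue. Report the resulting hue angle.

336 − 120 = 216°   (triadic ↓)
216 + 144 = 360 → 360 − 360 = 0°   (split-comp 36° ↓)
0 − 90 = -90 → -90 + 360 = 270°   (square ↓)
270 + 20 = 290°   (analog 20° ↑)
290 + 55 = 345°   (analog 55° ↑)
345 + 120 = 465 → 465 − 360 = 105°   (triadic ↑)

105°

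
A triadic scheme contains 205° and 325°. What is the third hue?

85°

A triad spaces three hues 120° apart.
The full set is {85°, 205°, 325°}.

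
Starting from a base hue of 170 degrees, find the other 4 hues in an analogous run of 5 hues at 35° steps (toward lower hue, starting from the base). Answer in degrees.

135°, 100°, 65°, 30°

Analogous hues sit every 35° along the wheel.
170 − 35 = 135°
170 − 70 = 100°
170 − 105 = 65°
170 − 140 = 30°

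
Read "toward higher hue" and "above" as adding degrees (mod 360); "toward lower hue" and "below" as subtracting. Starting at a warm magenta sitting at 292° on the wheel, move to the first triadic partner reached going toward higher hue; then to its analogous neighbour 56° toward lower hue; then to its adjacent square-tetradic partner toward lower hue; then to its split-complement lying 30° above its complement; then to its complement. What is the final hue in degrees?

292 + 120 = 412 → 412 − 360 = 52°   (triadic ↑)
52 − 56 = -4 → -4 + 360 = 356°   (analog 56° ↓)
356 − 90 = 266°   (square ↓)
266 + 210 = 476 → 476 − 360 = 116°   (split-comp 30° ↑)
116 + 180 = 296°   (complement)

296°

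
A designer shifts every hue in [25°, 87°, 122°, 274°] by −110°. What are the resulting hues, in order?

275°, 337°, 12°, 164°

25 − 110 = -85 → -85 + 360 = 275°
87 − 110 = -23 → -23 + 360 = 337°
122 − 110 = 12°
274 − 110 = 164°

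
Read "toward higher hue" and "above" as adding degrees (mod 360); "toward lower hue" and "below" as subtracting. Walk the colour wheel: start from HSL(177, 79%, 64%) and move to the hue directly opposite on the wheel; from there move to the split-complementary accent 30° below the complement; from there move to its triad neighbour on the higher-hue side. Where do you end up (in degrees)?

267°

+180° (complement): 177 + 180 = 357°
+150° (split-comp 30° ↓): 357 + 150 = 507 → 507 − 360 = 147°
+120° (triadic ↑): 147 + 120 = 267°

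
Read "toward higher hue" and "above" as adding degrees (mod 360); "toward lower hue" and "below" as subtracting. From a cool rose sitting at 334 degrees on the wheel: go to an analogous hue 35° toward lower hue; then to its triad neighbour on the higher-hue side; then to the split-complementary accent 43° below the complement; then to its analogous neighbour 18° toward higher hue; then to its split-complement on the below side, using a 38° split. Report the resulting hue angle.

334 − 35 = 299°   (analog 35° ↓)
299 + 120 = 419 → 419 − 360 = 59°   (triadic ↑)
59 + 137 = 196°   (split-comp 43° ↓)
196 + 18 = 214°   (analog 18° ↑)
214 + 142 = 356°   (split-comp 38° ↓)

356°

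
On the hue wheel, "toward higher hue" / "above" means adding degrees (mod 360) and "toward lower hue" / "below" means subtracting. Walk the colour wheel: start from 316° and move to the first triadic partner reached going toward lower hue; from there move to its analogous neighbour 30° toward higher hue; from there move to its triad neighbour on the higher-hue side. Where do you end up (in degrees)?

346°

triadic ↓ −120°: 316 − 120 = 196°
analog 30° ↑ +30°: 196 + 30 = 226°
triadic ↑ +120°: 226 + 120 = 346°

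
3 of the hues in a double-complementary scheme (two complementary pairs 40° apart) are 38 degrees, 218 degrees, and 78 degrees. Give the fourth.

A rectangular tetradic uses two complementary pairs 40° apart: offsets 0°, 40°, 180°, 220°.
Among {38°, 78°, 218°}, 218° and 38° are a 180° pair.
The remaining hue 78° needs its own complement: 78 + 180 = 258°

258°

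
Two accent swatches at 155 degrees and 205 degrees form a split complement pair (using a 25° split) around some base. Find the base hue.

The accents sit 25° either side of the complement, so the complement is their short-arc midpoint on the wheel.
Short-arc midpoint of 155° and 205°: 180°.
Base is 180° from the complement: 180 − 180 = 0°

0°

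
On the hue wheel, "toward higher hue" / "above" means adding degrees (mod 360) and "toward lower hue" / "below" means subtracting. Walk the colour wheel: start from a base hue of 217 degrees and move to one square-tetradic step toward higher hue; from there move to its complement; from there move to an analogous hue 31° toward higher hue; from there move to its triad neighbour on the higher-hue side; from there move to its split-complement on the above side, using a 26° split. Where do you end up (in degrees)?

+90° (square ↑): 217 + 90 = 307°
+180° (complement): 307 + 180 = 487 → 487 − 360 = 127°
+31° (analog 31° ↑): 127 + 31 = 158°
+120° (triadic ↑): 158 + 120 = 278°
+206° (split-comp 26° ↑): 278 + 206 = 484 → 484 − 360 = 124°

124°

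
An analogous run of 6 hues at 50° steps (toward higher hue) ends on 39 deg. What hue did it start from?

5 steps of 50° (toward higher hue) give a net shift of +250°.
Start = end − shift: 39 − 250 = -211 → -211 + 360 = 149°

149°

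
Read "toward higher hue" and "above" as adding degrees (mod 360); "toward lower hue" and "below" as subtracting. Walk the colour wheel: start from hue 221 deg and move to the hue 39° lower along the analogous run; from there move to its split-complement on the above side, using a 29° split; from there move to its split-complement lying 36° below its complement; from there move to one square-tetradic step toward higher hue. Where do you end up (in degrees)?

265°

221 − 39 = 182°   (analog 39° ↓)
182 + 209 = 391 → 391 − 360 = 31°   (split-comp 29° ↑)
31 + 144 = 175°   (split-comp 36° ↓)
175 + 90 = 265°   (square ↑)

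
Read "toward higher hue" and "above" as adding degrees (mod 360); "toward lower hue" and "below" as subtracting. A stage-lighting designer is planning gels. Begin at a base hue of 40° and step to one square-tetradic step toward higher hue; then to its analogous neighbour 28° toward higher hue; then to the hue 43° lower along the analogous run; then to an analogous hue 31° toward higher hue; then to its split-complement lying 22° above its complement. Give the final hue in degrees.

square ↑ +90°: 40 + 90 = 130°
analog 28° ↑ +28°: 130 + 28 = 158°
analog 43° ↓ −43°: 158 − 43 = 115°
analog 31° ↑ +31°: 115 + 31 = 146°
split-comp 22° ↑ +202°: 146 + 202 = 348°

348°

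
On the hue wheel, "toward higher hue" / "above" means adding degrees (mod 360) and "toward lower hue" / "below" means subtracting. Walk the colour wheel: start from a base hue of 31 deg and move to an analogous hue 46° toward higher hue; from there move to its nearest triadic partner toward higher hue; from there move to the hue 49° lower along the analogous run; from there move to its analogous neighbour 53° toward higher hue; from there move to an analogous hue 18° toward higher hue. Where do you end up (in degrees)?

analog 46° ↑ +46°: 31 + 46 = 77°
triadic ↑ +120°: 77 + 120 = 197°
analog 49° ↓ −49°: 197 − 49 = 148°
analog 53° ↑ +53°: 148 + 53 = 201°
analog 18° ↑ +18°: 201 + 18 = 219°

219°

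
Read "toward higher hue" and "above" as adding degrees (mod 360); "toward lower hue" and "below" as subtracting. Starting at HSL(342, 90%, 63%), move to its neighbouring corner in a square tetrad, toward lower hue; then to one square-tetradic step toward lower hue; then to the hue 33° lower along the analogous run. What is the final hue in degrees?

129°

342 − 90 = 252°   (square ↓)
252 − 90 = 162°   (square ↓)
162 − 33 = 129°   (analog 33° ↓)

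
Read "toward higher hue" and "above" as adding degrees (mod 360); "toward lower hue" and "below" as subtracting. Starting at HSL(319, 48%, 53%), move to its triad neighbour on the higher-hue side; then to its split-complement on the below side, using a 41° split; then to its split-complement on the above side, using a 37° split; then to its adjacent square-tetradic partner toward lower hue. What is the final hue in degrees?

+120° (triadic ↑): 319 + 120 = 439 → 439 − 360 = 79°
+139° (split-comp 41° ↓): 79 + 139 = 218°
+217° (split-comp 37° ↑): 218 + 217 = 435 → 435 − 360 = 75°
−90° (square ↓): 75 − 90 = -15 → -15 + 360 = 345°

345°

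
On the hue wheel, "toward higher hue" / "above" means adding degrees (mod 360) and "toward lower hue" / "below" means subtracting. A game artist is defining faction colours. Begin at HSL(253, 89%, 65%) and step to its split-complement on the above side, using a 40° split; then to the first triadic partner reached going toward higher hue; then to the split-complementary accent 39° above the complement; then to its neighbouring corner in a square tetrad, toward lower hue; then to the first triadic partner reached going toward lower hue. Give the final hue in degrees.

253 + 220 = 473 → 473 − 360 = 113°   (split-comp 40° ↑)
113 + 120 = 233°   (triadic ↑)
233 + 219 = 452 → 452 − 360 = 92°   (split-comp 39° ↑)
92 − 90 = 2°   (square ↓)
2 − 120 = -118 → -118 + 360 = 242°   (triadic ↓)

242°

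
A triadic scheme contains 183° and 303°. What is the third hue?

A triad spaces three hues 120° apart.
The full set is {63°, 183°, 303°}.

63°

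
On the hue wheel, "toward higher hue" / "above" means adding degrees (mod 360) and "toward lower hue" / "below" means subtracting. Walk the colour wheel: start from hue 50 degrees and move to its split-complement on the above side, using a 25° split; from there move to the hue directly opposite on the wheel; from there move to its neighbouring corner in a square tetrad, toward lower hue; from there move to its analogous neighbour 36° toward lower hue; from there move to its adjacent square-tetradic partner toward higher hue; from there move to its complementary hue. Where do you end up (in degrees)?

219°

split-comp 25° ↑ +205°: 50 + 205 = 255°
complement +180°: 255 + 180 = 435 → 435 − 360 = 75°
square ↓ −90°: 75 − 90 = -15 → -15 + 360 = 345°
analog 36° ↓ −36°: 345 − 36 = 309°
square ↑ +90°: 309 + 90 = 399 → 399 − 360 = 39°
complement +180°: 39 + 180 = 219°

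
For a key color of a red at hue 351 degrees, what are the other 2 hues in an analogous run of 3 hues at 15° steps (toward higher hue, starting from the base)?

6° and 21°

Analogous hues sit every 15° along the wheel.
351 + 15 = 366 → 366 − 360 = 6°
351 + 30 = 381 → 381 − 360 = 21°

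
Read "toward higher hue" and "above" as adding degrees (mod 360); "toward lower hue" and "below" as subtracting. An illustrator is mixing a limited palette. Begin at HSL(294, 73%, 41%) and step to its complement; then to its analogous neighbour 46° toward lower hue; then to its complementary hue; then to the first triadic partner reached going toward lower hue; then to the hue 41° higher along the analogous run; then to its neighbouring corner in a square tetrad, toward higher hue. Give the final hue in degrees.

259°

complement +180°: 294 + 180 = 474 → 474 − 360 = 114°
analog 46° ↓ −46°: 114 − 46 = 68°
complement +180°: 68 + 180 = 248°
triadic ↓ −120°: 248 − 120 = 128°
analog 41° ↑ +41°: 128 + 41 = 169°
square ↑ +90°: 169 + 90 = 259°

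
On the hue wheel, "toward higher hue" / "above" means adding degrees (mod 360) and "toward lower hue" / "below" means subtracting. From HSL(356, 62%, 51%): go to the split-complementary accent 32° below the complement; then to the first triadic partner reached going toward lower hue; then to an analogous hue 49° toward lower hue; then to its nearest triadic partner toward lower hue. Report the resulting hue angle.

split-comp 32° ↓ +148°: 356 + 148 = 504 → 504 − 360 = 144°
triadic ↓ −120°: 144 − 120 = 24°
analog 49° ↓ −49°: 24 − 49 = -25 → -25 + 360 = 335°
triadic ↓ −120°: 335 − 120 = 215°

215°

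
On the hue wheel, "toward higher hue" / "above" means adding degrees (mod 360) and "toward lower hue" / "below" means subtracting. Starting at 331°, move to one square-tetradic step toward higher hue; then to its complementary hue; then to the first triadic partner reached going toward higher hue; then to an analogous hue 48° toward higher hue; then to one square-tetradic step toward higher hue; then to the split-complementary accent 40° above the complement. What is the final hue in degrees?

331 + 90 = 421 → 421 − 360 = 61°   (square ↑)
61 + 180 = 241°   (complement)
241 + 120 = 361 → 361 − 360 = 1°   (triadic ↑)
1 + 48 = 49°   (analog 48° ↑)
49 + 90 = 139°   (square ↑)
139 + 220 = 359°   (split-comp 40° ↑)

359°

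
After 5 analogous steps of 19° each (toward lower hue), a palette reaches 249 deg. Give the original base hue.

344°

5 steps of 19° (toward lower hue) give a net shift of −95°.
Start = end − shift: 249 + 95 = 344°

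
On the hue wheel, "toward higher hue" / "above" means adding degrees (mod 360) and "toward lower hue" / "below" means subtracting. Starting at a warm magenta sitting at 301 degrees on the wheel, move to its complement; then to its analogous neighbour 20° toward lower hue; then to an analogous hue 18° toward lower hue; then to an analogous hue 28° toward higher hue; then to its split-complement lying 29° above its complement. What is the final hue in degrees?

+180° (complement): 301 + 180 = 481 → 481 − 360 = 121°
−20° (analog 20° ↓): 121 − 20 = 101°
−18° (analog 18° ↓): 101 − 18 = 83°
+28° (analog 28° ↑): 83 + 28 = 111°
+209° (split-comp 29° ↑): 111 + 209 = 320°

320°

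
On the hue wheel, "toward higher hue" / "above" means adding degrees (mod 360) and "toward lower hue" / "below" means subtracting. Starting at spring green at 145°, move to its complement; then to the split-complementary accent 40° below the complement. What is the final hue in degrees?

105°

complement +180°: 145 + 180 = 325°
split-comp 40° ↓ +140°: 325 + 140 = 465 → 465 − 360 = 105°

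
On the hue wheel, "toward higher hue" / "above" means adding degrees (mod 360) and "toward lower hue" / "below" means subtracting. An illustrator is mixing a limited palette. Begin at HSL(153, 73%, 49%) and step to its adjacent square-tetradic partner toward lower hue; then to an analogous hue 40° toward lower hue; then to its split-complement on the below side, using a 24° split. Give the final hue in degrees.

179°

−90° (square ↓): 153 − 90 = 63°
−40° (analog 40° ↓): 63 − 40 = 23°
+156° (split-comp 24° ↓): 23 + 156 = 179°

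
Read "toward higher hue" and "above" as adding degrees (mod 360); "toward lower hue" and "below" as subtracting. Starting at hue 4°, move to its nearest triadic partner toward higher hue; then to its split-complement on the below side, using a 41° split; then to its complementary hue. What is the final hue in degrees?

83°

+120° (triadic ↑): 4 + 120 = 124°
+139° (split-comp 41° ↓): 124 + 139 = 263°
+180° (complement): 263 + 180 = 443 → 443 − 360 = 83°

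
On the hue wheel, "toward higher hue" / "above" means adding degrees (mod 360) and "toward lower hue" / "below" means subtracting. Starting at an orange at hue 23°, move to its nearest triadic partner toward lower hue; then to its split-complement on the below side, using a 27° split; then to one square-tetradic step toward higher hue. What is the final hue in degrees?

−120° (triadic ↓): 23 − 120 = -97 → -97 + 360 = 263°
+153° (split-comp 27° ↓): 263 + 153 = 416 → 416 − 360 = 56°
+90° (square ↑): 56 + 90 = 146°

146°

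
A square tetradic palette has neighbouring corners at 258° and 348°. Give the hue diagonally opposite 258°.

A square tetradic scheme places four hues 90° apart; opposite corners are 180° apart.
258 + 180 = 438 → 438 − 360 = 78°

78°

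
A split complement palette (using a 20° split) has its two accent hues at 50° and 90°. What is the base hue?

The accents sit 20° either side of the complement, so the complement is their short-arc midpoint on the wheel.
Short-arc midpoint of 50° and 90°: 70°.
Base is 180° from the complement: 70 − 180 = -110 → -110 + 360 = 250°

250°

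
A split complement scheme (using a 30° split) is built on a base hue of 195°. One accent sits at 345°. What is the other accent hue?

Split-complementary hues sit 30° either side of the complement.
Complement of the base 195°: 195 + 180 = 375 → 375 − 360 = 15°
The given accent 345° is 30° one side of 15°; the other accent sits 30° the other side: 15 + 30 = 45°

45°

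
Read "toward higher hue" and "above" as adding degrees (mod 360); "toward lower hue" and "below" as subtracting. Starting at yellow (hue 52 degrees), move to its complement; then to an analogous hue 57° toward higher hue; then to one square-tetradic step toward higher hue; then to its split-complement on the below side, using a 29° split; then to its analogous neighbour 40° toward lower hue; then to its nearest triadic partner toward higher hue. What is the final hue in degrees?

250°

+180° (complement): 52 + 180 = 232°
+57° (analog 57° ↑): 232 + 57 = 289°
+90° (square ↑): 289 + 90 = 379 → 379 − 360 = 19°
+151° (split-comp 29° ↓): 19 + 151 = 170°
−40° (analog 40° ↓): 170 − 40 = 130°
+120° (triadic ↑): 130 + 120 = 250°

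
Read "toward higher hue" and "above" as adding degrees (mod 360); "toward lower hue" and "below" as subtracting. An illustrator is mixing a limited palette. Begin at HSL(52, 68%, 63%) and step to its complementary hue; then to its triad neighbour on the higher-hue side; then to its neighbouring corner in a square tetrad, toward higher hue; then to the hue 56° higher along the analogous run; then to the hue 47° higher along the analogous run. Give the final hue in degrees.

185°

52 + 180 = 232°   (complement)
232 + 120 = 352°   (triadic ↑)
352 + 90 = 442 → 442 − 360 = 82°   (square ↑)
82 + 56 = 138°   (analog 56° ↑)
138 + 47 = 185°   (analog 47° ↑)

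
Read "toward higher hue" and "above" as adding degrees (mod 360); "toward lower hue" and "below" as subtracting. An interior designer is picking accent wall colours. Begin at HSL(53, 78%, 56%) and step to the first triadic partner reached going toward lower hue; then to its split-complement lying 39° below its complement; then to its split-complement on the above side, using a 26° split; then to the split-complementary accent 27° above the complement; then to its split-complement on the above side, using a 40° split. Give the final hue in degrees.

347°

53 − 120 = -67 → -67 + 360 = 293°   (triadic ↓)
293 + 141 = 434 → 434 − 360 = 74°   (split-comp 39° ↓)
74 + 206 = 280°   (split-comp 26° ↑)
280 + 207 = 487 → 487 − 360 = 127°   (split-comp 27° ↑)
127 + 220 = 347°   (split-comp 40° ↑)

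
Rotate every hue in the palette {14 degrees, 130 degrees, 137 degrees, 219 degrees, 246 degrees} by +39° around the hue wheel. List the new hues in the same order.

14 + 39 = 53°
130 + 39 = 169°
137 + 39 = 176°
219 + 39 = 258°
246 + 39 = 285°

53°, 169°, 176°, 258°, 285°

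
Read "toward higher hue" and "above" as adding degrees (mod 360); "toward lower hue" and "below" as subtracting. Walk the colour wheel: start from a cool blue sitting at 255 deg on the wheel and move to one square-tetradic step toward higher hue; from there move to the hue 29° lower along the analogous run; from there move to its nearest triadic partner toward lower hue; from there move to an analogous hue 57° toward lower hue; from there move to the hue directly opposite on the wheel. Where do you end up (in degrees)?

square ↑ +90°: 255 + 90 = 345°
analog 29° ↓ −29°: 345 − 29 = 316°
triadic ↓ −120°: 316 − 120 = 196°
analog 57° ↓ −57°: 196 − 57 = 139°
complement +180°: 139 + 180 = 319°

319°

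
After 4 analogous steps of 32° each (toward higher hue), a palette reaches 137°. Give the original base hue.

4 steps of 32° (toward higher hue) give a net shift of +128°.
Start = end − shift: 137 − 128 = 9°

9°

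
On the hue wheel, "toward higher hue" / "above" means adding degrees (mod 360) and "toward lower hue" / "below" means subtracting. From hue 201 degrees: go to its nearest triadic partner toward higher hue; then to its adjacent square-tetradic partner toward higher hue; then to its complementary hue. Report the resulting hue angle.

231°

triadic ↑ +120°: 201 + 120 = 321°
square ↑ +90°: 321 + 90 = 411 → 411 − 360 = 51°
complement +180°: 51 + 180 = 231°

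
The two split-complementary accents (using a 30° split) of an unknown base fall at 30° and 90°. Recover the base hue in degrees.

The accents sit 30° either side of the complement, so the complement is their short-arc midpoint on the wheel.
Short-arc midpoint of 30° and 90°: 60°.
Base is 180° from the complement: 60 − 180 = -120 → -120 + 360 = 240°

240°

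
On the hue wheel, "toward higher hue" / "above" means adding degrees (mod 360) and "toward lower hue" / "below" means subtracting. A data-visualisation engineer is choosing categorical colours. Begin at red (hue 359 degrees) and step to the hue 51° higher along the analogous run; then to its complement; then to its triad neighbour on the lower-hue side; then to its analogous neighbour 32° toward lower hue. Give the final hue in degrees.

analog 51° ↑ +51°: 359 + 51 = 410 → 410 − 360 = 50°
complement +180°: 50 + 180 = 230°
triadic ↓ −120°: 230 − 120 = 110°
analog 32° ↓ −32°: 110 − 32 = 78°

78°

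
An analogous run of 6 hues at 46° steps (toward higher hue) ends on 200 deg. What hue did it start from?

330°

5 steps of 46° (toward higher hue) give a net shift of +230°.
Start = end − shift: 200 − 230 = -30 → -30 + 360 = 330°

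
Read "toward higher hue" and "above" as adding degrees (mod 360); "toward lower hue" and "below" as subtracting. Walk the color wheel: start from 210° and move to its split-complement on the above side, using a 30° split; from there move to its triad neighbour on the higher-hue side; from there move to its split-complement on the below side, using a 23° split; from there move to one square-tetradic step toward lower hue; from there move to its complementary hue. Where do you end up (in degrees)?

67°

210 + 210 = 420 → 420 − 360 = 60°   (split-comp 30° ↑)
60 + 120 = 180°   (triadic ↑)
180 + 157 = 337°   (split-comp 23° ↓)
337 − 90 = 247°   (square ↓)
247 + 180 = 427 → 427 − 360 = 67°   (complement)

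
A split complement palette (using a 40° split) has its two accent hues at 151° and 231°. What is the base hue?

11°

The accents sit 40° either side of the complement, so the complement is their short-arc midpoint on the wheel.
Short-arc midpoint of 151° and 231°: 191°.
Base is 180° from the complement: 191 − 180 = 11°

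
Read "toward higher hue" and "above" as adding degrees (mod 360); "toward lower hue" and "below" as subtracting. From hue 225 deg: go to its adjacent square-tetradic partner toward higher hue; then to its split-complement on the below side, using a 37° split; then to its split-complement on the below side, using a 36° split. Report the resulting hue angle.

242°

+90° (square ↑): 225 + 90 = 315°
+143° (split-comp 37° ↓): 315 + 143 = 458 → 458 − 360 = 98°
+144° (split-comp 36° ↓): 98 + 144 = 242°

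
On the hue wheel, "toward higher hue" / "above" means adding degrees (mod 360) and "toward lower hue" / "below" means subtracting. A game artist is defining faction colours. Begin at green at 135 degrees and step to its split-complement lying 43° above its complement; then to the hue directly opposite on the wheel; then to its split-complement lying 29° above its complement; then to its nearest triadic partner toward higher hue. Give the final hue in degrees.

split-comp 43° ↑ +223°: 135 + 223 = 358°
complement +180°: 358 + 180 = 538 → 538 − 360 = 178°
split-comp 29° ↑ +209°: 178 + 209 = 387 → 387 − 360 = 27°
triadic ↑ +120°: 27 + 120 = 147°

147°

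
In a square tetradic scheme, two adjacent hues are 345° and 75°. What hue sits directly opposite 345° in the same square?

A square tetradic scheme places four hues 90° apart; opposite corners are 180° apart.
345 + 180 = 525 → 525 − 360 = 165°

165°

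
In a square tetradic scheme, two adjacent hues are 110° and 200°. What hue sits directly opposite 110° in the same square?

290°

A square tetradic scheme places four hues 90° apart; opposite corners are 180° apart.
110 + 180 = 290°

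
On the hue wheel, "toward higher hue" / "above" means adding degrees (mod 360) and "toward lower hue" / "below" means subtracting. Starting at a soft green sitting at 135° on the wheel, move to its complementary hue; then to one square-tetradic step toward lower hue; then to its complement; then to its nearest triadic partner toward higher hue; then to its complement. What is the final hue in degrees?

345°

+180° (complement): 135 + 180 = 315°
−90° (square ↓): 315 − 90 = 225°
+180° (complement): 225 + 180 = 405 → 405 − 360 = 45°
+120° (triadic ↑): 45 + 120 = 165°
+180° (complement): 165 + 180 = 345°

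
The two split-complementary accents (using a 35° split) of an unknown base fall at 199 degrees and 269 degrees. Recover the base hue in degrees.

The accents sit 35° either side of the complement, so the complement is their short-arc midpoint on the wheel.
Short-arc midpoint of 199° and 269°: 234°.
Base is 180° from the complement: 234 − 180 = 54°

54°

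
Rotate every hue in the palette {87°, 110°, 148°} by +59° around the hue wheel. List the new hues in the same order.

87 + 59 = 146°
110 + 59 = 169°
148 + 59 = 207°

146°, 169°, 207°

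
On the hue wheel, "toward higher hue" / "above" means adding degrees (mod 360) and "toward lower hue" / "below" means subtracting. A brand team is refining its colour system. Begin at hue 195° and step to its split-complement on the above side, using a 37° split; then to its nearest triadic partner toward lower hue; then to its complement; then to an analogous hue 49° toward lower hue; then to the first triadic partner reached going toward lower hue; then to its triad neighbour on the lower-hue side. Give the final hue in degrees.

+217° (split-comp 37° ↑): 195 + 217 = 412 → 412 − 360 = 52°
−120° (triadic ↓): 52 − 120 = -68 → -68 + 360 = 292°
+180° (complement): 292 + 180 = 472 → 472 − 360 = 112°
−49° (analog 49° ↓): 112 − 49 = 63°
−120° (triadic ↓): 63 − 120 = -57 → -57 + 360 = 303°
−120° (triadic ↓): 303 − 120 = 183°

183°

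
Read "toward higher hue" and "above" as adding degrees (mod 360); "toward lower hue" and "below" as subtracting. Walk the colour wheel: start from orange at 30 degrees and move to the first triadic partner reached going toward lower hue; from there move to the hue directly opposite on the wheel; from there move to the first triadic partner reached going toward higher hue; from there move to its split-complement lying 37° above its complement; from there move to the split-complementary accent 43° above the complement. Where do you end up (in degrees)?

290°

30 − 120 = -90 → -90 + 360 = 270°   (triadic ↓)
270 + 180 = 450 → 450 − 360 = 90°   (complement)
90 + 120 = 210°   (triadic ↑)
210 + 217 = 427 → 427 − 360 = 67°   (split-comp 37° ↑)
67 + 223 = 290°   (split-comp 43° ↑)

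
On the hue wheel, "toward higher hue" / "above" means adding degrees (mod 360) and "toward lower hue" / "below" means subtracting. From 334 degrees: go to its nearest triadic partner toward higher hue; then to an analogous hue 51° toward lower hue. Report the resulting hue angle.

43°

334 + 120 = 454 → 454 − 360 = 94°   (triadic ↑)
94 − 51 = 43°   (analog 51° ↓)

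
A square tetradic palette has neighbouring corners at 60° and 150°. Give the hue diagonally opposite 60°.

A square tetradic scheme places four hues 90° apart; opposite corners are 180° apart.
60 + 180 = 240°

240°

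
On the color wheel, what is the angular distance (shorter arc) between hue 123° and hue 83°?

40°

|123 − 83| = 40.
40 ≤ 180, so the shorter arc is 40°.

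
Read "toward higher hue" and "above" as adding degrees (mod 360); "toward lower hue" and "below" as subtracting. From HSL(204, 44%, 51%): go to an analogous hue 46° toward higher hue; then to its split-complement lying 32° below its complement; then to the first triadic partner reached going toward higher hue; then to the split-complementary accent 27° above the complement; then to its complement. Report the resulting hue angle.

185°

analog 46° ↑ +46°: 204 + 46 = 250°
split-comp 32° ↓ +148°: 250 + 148 = 398 → 398 − 360 = 38°
triadic ↑ +120°: 38 + 120 = 158°
split-comp 27° ↑ +207°: 158 + 207 = 365 → 365 − 360 = 5°
complement +180°: 5 + 180 = 185°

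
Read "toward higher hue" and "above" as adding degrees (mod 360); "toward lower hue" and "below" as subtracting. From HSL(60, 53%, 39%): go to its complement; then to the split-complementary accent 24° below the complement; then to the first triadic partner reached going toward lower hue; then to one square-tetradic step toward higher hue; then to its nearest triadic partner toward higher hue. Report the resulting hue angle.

126°

complement +180°: 60 + 180 = 240°
split-comp 24° ↓ +156°: 240 + 156 = 396 → 396 − 360 = 36°
triadic ↓ −120°: 36 − 120 = -84 → -84 + 360 = 276°
square ↑ +90°: 276 + 90 = 366 → 366 − 360 = 6°
triadic ↑ +120°: 6 + 120 = 126°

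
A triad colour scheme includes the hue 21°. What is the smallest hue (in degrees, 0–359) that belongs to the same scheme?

A triad places three hues 120° apart.
The full set through 21° is {21°, 141°, 261°}.

21°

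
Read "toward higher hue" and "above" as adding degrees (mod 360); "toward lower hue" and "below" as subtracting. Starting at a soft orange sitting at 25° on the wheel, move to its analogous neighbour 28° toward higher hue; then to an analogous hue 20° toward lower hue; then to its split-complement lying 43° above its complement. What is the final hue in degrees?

analog 28° ↑ +28°: 25 + 28 = 53°
analog 20° ↓ −20°: 53 − 20 = 33°
split-comp 43° ↑ +223°: 33 + 223 = 256°

256°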